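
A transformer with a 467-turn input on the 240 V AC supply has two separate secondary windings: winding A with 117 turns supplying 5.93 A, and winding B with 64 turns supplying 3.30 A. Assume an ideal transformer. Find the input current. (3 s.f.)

V_A = 240 × 117/467 = 60.128 V; V_B = 240 × 64/467 = 32.891 V.
P_out = V_A I_A + V_B I_B = 60.128×5.93 + 32.891×3.30 = 356.56 + 108.54 = 465.10 W.
Ideal ⇒ P_in = P_out, so I_in = P_out/V_in = 465.10/240 = 1.94 A.

I_in ≈ 1.94 A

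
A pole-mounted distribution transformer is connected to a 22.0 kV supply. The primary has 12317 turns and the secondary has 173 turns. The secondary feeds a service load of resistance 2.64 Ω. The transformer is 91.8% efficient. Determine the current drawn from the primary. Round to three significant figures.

V_s = 22000 × 173/12317 = 309.00 V.
I_s = V_s/R = 309.00/2.64 = 117.05 A.
P_out = V_s I_s = 309.00 × 117.05 = 36168 W.
P_in = P_out/η = 36168/0.918 = 39399 W.
I_p = P_in/V_p = 39399/22000 = 1.79 A.

I_p ≈ 1.79 A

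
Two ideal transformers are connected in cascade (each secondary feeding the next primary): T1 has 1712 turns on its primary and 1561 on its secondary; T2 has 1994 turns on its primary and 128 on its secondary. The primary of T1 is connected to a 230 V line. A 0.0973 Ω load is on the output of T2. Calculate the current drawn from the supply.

I_supply ≈ 8.10 A

After T1: V = 230.00 × 1561/1712 = 209.71 V.
After T2: V = 209.71 × 128/1994 = 13.462 V.
I_load = 13.462/0.0973 = 138.36 A, so P_out = 13.462 × 138.36 = 1862.6 W.
All ideal ⇒ P_in = P_out, so I_supply = 1862.6/230 = 8.10 A.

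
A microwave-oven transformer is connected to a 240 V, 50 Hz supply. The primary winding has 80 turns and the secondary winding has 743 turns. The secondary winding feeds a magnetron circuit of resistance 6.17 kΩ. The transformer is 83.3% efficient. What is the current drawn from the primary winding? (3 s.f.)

I_p ≈ 4.03 A

V_s = 240 × 743/80 = 2229.0 V.
I_s = V_s/R = 2229.0/6170 = 0.36126 A.
P_out = V_s I_s = 2229.0 × 0.36126 = 805.26 W.
P_in = P_out/η = 805.26/0.833 = 966.70 W.
I_p = P_in/V_p = 966.70/240 = 4.03 A.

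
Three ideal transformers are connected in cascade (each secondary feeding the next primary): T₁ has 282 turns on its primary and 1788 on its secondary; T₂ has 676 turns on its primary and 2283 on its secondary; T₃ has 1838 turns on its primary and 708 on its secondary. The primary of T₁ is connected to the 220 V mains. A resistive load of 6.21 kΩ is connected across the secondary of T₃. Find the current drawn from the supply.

I_supply ≈ 2.41 A

After T₁: V = 220.00 × 1788/282 = 1394.9 V.
After T₂: V = 1394.9 × 2283/676 = 4710.9 V.
After T₃: V = 4710.9 × 708/1838 = 1814.6 V.
I_load = 1814.6/6210 = 0.29221 A, so P_out = 1814.6 × 0.29221 = 530.25 W.
All ideal ⇒ P_in = P_out, so I_supply = 530.25/220 = 2.41 A.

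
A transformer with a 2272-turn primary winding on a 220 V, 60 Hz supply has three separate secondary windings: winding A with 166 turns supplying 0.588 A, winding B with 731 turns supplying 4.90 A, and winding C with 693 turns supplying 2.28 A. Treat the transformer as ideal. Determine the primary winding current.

V_A = 220 × 166/2272 = 16.074 V; V_B = 220 × 731/2272 = 70.783 V; V_C = 220 × 693/2272 = 67.104 V.
P_out = V_A I_A + V_B I_B + V_C I_C = 16.074×0.588 + 70.783×4.90 + 67.104×2.28 = 9.4515 + 346.84 + 153.00 = 509.29 W.
Ideal ⇒ P_in = P_out, so I_p = P_out/V_p = 509.29/220 = 2.31 A.

I_p ≈ 2.31 A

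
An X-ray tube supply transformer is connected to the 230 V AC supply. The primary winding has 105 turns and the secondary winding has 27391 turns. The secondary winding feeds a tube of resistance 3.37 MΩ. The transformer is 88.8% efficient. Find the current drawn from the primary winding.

I_p ≈ 5.23 A

V_s = 230 × 27391/105 = 59999 V.
I_s = V_s/R = 59999/(3.37×10^6) = 0.017804 A.
P_out = V_s I_s = 59999 × 0.017804 = 1068.2 W.
P_in = P_out/η = 1068.2/0.888 = 1203.0 W.
I_p = P_in/V_p = 1203.0/230 = 5.23 A.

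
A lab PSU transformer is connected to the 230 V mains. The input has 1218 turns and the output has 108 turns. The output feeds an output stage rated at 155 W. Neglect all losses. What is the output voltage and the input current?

V_out ≈ 20.4 V, I_in ≈ 0.674 A

V_out = V_in × N_out/N_in = 230 × 108/1218 = 20.394 V.
I_out = P/V_out = 155/20.394 = 7.6002 A.
I_in = I_out × N_out/N_in = 7.6002 × 108/1218 = 0.674 A.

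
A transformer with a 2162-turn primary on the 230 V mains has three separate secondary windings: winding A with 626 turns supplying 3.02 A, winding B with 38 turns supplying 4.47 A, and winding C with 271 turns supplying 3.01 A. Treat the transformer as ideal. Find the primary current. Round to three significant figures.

I_p ≈ 1.33 A

V_A = 230 × 626/2162 = 66.596 V; V_B = 230 × 38/2162 = 4.0426 V; V_C = 230 × 271/2162 = 28.830 V.
P_out = V_A I_A + V_B I_B + V_C I_C = 66.596×3.02 + 4.0426×4.47 + 28.830×3.01 = 201.12 + 18.070 + 86.778 = 305.97 W.
Ideal ⇒ P_in = P_out, so I_p = P_out/V_p = 305.97/230 = 1.33 A.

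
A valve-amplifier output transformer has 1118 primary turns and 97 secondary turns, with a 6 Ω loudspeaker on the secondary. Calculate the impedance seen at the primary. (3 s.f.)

Z_p ≈ 797 Ω

Z_p = (N_p/N_s)² × Z_s = (1118/97)² × 6 = 797 Ω.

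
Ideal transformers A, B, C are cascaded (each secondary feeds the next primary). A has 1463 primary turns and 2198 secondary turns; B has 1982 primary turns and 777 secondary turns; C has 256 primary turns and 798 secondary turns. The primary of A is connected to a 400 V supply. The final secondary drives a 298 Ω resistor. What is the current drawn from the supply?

After A: V = 400.00 × 2198/1463 = 600.96 V.
After B: V = 600.96 × 777/1982 = 235.59 V.
After C: V = 235.59 × 798/256 = 734.38 V.
I_load = 734.38/298 = 2.4644 A, so P_out = 734.38 × 2.4644 = 1809.8 W.
All ideal ⇒ P_in = P_out, so I_supply = 1809.8/400 = 4.52 A.

I_supply ≈ 4.52 A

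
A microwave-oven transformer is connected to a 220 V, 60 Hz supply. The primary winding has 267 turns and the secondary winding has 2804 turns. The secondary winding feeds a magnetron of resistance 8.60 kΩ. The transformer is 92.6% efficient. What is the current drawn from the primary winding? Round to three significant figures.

I_p ≈ 3.05 A

V_s = 220 × 2804/267 = 2310.4 V.
I_s = V_s/R = 2310.4/8600 = 0.26865 A.
P_out = V_s I_s = 2310.4 × 0.26865 = 620.70 W.
P_in = P_out/η = 620.70/0.926 = 670.30 W.
I_p = P_in/V_p = 670.30/220 = 3.05 A.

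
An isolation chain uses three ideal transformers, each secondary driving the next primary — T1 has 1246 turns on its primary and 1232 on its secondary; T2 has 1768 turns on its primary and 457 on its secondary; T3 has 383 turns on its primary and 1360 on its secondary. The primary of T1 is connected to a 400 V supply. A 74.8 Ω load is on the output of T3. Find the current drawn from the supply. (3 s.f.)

Secondary of T1: V = 400.00 × 1232/1246 = 395.51 V.
Secondary of T2: V = 395.51 × 457/1768 = 102.23 V.
Secondary of T3: V = 102.23 × 1360/383 = 363.02 V.
I_load = 363.02/74.8 = 4.8532 A, so P_out = 363.02 × 4.8532 = 1761.8 W.
All ideal ⇒ P_in = P_out, so I_supply = 1761.8/400 = 4.40 A.

I_supply ≈ 4.40 A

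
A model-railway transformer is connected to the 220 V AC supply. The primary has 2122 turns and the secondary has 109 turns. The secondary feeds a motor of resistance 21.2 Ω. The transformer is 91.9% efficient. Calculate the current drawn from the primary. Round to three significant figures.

I_p ≈ 0.0298 A

V_s = 220 × 109/2122 = 11.301 V.
I_s = V_s/R = 11.301/21.2 = 0.53305 A.
P_out = V_s I_s = 11.301 × 0.53305 = 6.0238 W.
P_in = P_out/η = 6.0238/0.919 = 6.5548 W.
I_p = P_in/V_p = 6.5548/220 = 0.0298 A.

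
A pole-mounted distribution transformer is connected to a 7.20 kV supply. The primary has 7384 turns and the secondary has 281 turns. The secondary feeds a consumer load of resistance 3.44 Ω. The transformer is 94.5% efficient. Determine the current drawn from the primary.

V_s = 7200 × 281/7384 = 274.00 V.
I_s = V_s/R = 274.00/3.44 = 79.651 A.
P_out = V_s I_s = 274.00 × 79.651 = 21824 W.
P_in = P_out/η = 21824/0.945 = 23094 W.
I_p = P_in/V_p = 23094/7200 = 3.21 A.

I_p ≈ 3.21 A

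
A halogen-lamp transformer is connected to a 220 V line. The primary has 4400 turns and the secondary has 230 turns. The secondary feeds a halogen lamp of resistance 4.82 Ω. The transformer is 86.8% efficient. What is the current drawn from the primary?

V_s = 220 × 230/4400 = 11.500 V.
I_s = V_s/R = 11.500/4.82 = 2.3859 A.
P_out = V_s I_s = 11.500 × 2.3859 = 27.438 W.
P_in = P_out/η = 27.438/0.868 = 31.610 W.
I_p = P_in/V_p = 31.610/220 = 0.144 A.

I_p ≈ 0.144 A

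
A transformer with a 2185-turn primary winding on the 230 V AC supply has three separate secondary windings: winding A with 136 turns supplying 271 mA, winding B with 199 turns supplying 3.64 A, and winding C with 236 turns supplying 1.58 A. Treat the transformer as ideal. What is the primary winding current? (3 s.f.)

I_p ≈ 0.519 A

V_A = 230 × 136/2185 = 14.316 V; V_B = 230 × 199/2185 = 20.947 V; V_C = 230 × 236/2185 = 24.842 V.
P_out = V_A I_A + V_B I_B + V_C I_C = 14.316×0.271 + 20.947×3.64 + 24.842×1.58 = 3.8796 + 76.248 + 39.251 = 119.38 W.
Ideal ⇒ P_in = P_out, so I_p = P_out/V_p = 119.38/230 = 0.519 A.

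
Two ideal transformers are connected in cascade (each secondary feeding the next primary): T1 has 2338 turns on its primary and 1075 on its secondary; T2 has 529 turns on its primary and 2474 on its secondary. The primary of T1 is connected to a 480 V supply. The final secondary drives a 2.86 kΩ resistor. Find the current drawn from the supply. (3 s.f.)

After T1: V = 480.00 × 1075/2338 = 220.70 V.
After T2: V = 220.70 × 2474/529 = 1032.2 V.
I_load = 1032.2/2860 = 0.36090 A, so P_out = 1032.2 × 0.36090 = 372.51 W.
All ideal ⇒ P_in = P_out, so I_supply = 372.51/480 = 0.776 A.

I_supply ≈ 0.776 A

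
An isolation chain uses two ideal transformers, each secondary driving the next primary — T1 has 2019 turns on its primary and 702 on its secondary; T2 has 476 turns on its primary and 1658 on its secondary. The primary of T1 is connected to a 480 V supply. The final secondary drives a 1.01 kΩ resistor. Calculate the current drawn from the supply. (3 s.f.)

After T1: V = 480.00 × 702/2019 = 166.89 V.
After T2: V = 166.89 × 1658/476 = 581.33 V.
I_load = 581.33/1010 = 0.57557 A, so P_out = 581.33 × 0.57557 = 334.59 W.
All ideal ⇒ P_in = P_out, so I_supply = 334.59/480 = 0.697 A.

I_supply ≈ 0.697 A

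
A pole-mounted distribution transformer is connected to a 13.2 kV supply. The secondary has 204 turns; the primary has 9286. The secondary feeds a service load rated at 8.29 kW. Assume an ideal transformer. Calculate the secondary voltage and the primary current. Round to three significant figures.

V_s = V_p × N_s/N_p = 13200 × 204/9286 = 289.98 V.
I_s = P/V_s = 8290/289.98 = 28.588 A.
I_p = I_s × N_s/N_p = 28.588 × 204/9286 = 0.628 A.

V_s ≈ 290 V, I_p ≈ 0.628 A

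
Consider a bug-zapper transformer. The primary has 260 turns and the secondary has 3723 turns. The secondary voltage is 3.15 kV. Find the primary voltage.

V_p ≈ 220 V

V_p/V_s = N_p/N_s, so V_p = 3150 × 260/3723 = 220 V.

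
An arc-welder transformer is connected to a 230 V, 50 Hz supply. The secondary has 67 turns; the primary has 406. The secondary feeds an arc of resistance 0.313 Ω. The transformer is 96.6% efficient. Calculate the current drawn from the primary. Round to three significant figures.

I_p ≈ 20.7 A

V_s = 230 × 67/406 = 37.956 V.
I_s = V_s/R = 37.956/0.313 = 121.26 A.
P_out = V_s I_s = 37.956 × 121.26 = 4602.7 W.
P_in = P_out/η = 4602.7/0.966 = 4764.7 W.
I_p = P_in/V_p = 4764.7/230 = 20.7 A.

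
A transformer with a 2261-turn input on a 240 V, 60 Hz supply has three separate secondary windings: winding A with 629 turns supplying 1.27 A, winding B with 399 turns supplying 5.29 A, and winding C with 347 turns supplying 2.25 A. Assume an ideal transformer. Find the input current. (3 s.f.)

V_A = 240 × 629/2261 = 66.767 V; V_B = 240 × 399/2261 = 42.353 V; V_C = 240 × 347/2261 = 36.833 V.
P_out = V_A I_A + V_B I_B + V_C I_C = 66.767×1.27 + 42.353×5.29 + 36.833×2.25 = 84.794 + 224.05 + 82.875 = 391.72 W.
Ideal ⇒ P_in = P_out, so I_in = P_out/V_in = 391.72/240 = 1.63 A.

I_in ≈ 1.63 A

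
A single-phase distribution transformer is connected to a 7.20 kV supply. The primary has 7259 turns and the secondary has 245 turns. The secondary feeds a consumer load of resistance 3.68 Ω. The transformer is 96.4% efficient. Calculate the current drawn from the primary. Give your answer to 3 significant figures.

I_p ≈ 2.31 A

V_s = 7200 × 245/7259 = 243.01 V.
I_s = V_s/R = 243.01/3.68 = 66.035 A.
P_out = V_s I_s = 243.01 × 66.035 = 16047 W.
P_in = P_out/η = 16047/0.964 = 16646 W.
I_p = P_in/V_p = 16646/7200 = 2.31 A.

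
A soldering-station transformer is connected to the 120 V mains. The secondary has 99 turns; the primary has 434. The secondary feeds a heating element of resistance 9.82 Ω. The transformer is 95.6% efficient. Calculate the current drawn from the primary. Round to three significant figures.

I_p ≈ 0.665 A

V_s = 120 × 99/434 = 27.373 V.
I_s = V_s/R = 27.373/9.82 = 2.7875 A.
P_out = V_s I_s = 27.373 × 2.7875 = 76.303 W.
P_in = P_out/η = 76.303/0.956 = 79.815 W.
I_p = P_in/V_p = 79.815/120 = 0.665 A.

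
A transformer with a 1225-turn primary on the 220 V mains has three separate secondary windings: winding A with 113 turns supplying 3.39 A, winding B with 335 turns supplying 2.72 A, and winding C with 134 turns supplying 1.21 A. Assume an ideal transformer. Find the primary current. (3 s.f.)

I_p ≈ 1.19 A

V_A = 220 × 113/1225 = 20.294 V; V_B = 220 × 335/1225 = 60.163 V; V_C = 220 × 134/1225 = 24.065 V.
P_out = V_A I_A + V_B I_B + V_C I_C = 20.294×3.39 + 60.163×2.72 + 24.065×1.21 = 68.796 + 163.64 + 29.119 = 261.56 W.
Ideal ⇒ P_in = P_out, so I_p = P_out/V_p = 261.56/220 = 1.19 A.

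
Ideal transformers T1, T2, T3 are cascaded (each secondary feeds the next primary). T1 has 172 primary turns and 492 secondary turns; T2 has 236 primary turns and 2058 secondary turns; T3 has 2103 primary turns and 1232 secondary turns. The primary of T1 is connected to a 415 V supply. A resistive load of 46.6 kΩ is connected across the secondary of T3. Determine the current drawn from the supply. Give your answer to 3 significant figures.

I_supply ≈ 1.90 A

After T1: V = 415.00 × 492/172 = 1187.1 V.
After T2: V = 1187.1 × 2058/236 = 10352 V.
After T3: V = 10352 × 1232/2103 = 6064.4 V.
I_load = 6064.4/46600 = 0.13014 A, so P_out = 6064.4 × 0.13014 = 789.21 W.
All ideal ⇒ P_in = P_out, so I_supply = 789.21/415 = 1.90 A.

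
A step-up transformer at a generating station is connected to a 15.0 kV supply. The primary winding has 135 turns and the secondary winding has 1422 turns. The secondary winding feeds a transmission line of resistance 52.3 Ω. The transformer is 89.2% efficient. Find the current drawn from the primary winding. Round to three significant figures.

V_s = 15000 × 1422/135 = 158000 V.
I_s = V_s/R = 158000/52.3 = 3021.0 A.
P_out = V_s I_s = 158000 × 3021.0 = 4.7732×10^8 W.
P_in = P_out/η = 4.7732×10^8/0.892 = 5.3512×10^8 W.
I_p = P_in/V_p = 5.3512×10^8/15000 = 35700 A.

I_p ≈ 35700 A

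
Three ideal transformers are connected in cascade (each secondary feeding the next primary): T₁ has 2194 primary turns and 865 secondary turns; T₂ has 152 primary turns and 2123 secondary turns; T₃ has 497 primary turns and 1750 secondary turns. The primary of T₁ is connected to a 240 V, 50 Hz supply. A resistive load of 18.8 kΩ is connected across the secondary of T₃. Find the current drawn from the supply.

Secondary of T₁: V = 240.00 × 865/2194 = 94.622 V.
Secondary of T₂: V = 94.622 × 2123/152 = 1321.6 V.
Secondary of T₃: V = 1321.6 × 1750/497 = 4653.5 V.
I_load = 4653.5/18800 = 0.24753 A, so P_out = 4653.5 × 0.24753 = 1151.9 W.
All ideal ⇒ P_in = P_out, so I_supply = 1151.9/240 = 4.80 A.

I_supply ≈ 4.80 A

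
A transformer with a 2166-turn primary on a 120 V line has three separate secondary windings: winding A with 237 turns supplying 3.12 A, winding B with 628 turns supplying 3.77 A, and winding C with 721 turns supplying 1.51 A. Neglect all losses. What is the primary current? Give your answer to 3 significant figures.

I_p ≈ 1.94 A

V_A = 120 × 237/2166 = 13.130 V; V_B = 120 × 628/2166 = 34.792 V; V_C = 120 × 721/2166 = 39.945 V.
P_out = V_A I_A + V_B I_B + V_C I_C = 13.130×3.12 + 34.792×3.77 + 39.945×1.51 = 40.966 + 131.17 + 60.316 = 232.45 W.
Ideal ⇒ P_in = P_out, so I_p = P_out/V_p = 232.45/120 = 1.94 A.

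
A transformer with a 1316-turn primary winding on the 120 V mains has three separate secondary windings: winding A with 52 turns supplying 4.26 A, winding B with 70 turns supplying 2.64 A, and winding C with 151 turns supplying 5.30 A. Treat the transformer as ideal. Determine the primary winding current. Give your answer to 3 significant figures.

V_A = 120 × 52/1316 = 4.7416 V; V_B = 120 × 70/1316 = 6.3830 V; V_C = 120 × 151/1316 = 13.769 V.
P_out = V_A I_A + V_B I_B + V_C I_C = 4.7416×4.26 + 6.3830×2.64 + 13.769×5.30 = 20.199 + 16.851 + 72.976 = 110.03 W.
Ideal ⇒ P_in = P_out, so I_p = P_out/V_p = 110.03/120 = 0.917 A.

I_p ≈ 0.917 A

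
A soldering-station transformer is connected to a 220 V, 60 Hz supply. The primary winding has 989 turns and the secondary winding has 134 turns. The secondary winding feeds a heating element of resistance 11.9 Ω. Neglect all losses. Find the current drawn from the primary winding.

I_p ≈ 0.339 A

V_s = V_p × N_s/N_p = 220 × 134/989 = 29.808 V.
I_s = V_s/R = 29.808/11.9 = 2.5049 A.
For an ideal transformer I_p N_p = I_s N_s, so I_p = 2.5049 × 134/989 = 0.339 A.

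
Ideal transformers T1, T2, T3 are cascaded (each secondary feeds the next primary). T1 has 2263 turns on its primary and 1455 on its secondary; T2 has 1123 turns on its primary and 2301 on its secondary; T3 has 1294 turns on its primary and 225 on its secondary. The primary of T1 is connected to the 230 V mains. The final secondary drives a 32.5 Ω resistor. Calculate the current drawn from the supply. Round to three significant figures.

I_supply ≈ 0.371 A

Secondary of T1: V = 230.00 × 1455/2263 = 147.88 V.
Secondary of T2: V = 147.88 × 2301/1123 = 303.00 V.
Secondary of T3: V = 303.00 × 225/1294 = 52.686 V.
I_load = 52.686/32.5 = 1.6211 A, so P_out = 52.686 × 1.6211 = 85.408 W.
All ideal ⇒ P_in = P_out, so I_supply = 85.408/230 = 0.371 A.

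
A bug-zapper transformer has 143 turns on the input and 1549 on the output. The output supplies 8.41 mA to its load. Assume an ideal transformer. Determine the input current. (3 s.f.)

For an ideal transformer I_in/I_out = N_out/N_in, so I_in = 0.00841 × 1549/143 = 0.0911 A.

I_in ≈ 0.0911 A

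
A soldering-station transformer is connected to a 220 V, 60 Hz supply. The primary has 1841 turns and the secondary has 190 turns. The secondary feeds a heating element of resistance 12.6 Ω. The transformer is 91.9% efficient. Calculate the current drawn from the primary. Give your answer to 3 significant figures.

V_s = 220 × 190/1841 = 22.705 V.
I_s = V_s/R = 22.705/12.6 = 1.8020 A.
P_out = V_s I_s = 22.705 × 1.8020 = 40.914 W.
P_in = P_out/η = 40.914/0.919 = 44.520 W.
I_p = P_in/V_p = 44.520/220 = 0.202 A.

I_p ≈ 0.202 A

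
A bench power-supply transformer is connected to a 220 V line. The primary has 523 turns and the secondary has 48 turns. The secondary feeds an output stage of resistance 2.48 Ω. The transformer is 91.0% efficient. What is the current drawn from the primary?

I_p ≈ 0.821 A

V_s = 220 × 48/523 = 20.191 V.
I_s = V_s/R = 20.191/2.48 = 8.1416 A.
P_out = V_s I_s = 20.191 × 8.1416 = 164.39 W.
P_in = P_out/η = 164.39/0.910 = 180.65 W.
I_p = P_in/V_p = 180.65/220 = 0.821 A.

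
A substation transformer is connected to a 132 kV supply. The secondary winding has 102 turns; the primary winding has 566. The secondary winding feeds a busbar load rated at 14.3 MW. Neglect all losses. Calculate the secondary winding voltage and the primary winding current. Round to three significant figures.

V_s ≈ 23800 V, I_p ≈ 108 A

V_s = V_p × N_s/N_p = 132000 × 102/566 = 23788 V.
I_s = P/V_s = 1.43×10^7/23788 = 601.14 A.
I_p = I_s × N_s/N_p = 601.14 × 102/566 = 108 A.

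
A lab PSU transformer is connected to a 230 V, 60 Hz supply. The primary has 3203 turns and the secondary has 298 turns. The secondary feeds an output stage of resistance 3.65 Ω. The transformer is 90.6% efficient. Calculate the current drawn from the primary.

I_p ≈ 0.602 A

V_s = 230 × 298/3203 = 21.399 V.
I_s = V_s/R = 21.399/3.65 = 5.8627 A.
P_out = V_s I_s = 21.399 × 5.8627 = 125.45 W.
P_in = P_out/η = 125.45/0.906 = 138.47 W.
I_p = P_in/V_p = 138.47/230 = 0.602 A.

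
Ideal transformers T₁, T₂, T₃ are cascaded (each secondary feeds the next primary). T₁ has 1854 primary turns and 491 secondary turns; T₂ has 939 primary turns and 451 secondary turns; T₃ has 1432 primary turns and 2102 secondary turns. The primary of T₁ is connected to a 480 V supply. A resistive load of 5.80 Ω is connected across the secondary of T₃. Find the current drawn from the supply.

After T₁: V = 480.00 × 491/1854 = 127.12 V.
After T₂: V = 127.12 × 451/939 = 61.055 V.
After T₃: V = 61.055 × 2102/1432 = 89.622 V.
I_load = 89.622/5.80 = 15.452 A, so P_out = 89.622 × 15.452 = 1384.8 W.
All ideal ⇒ P_in = P_out, so I_supply = 1384.8/480 = 2.89 A.

I_supply ≈ 2.89 A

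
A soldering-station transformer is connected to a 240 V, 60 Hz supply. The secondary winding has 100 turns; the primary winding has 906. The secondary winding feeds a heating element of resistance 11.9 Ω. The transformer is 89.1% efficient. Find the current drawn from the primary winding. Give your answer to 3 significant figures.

I_p ≈ 0.276 A

V_s = 240 × 100/906 = 26.490 V.
I_s = V_s/R = 26.490/11.9 = 2.2261 A.
P_out = V_s I_s = 26.490 × 2.2261 = 58.968 W.
P_in = P_out/η = 58.968/0.891 = 66.182 W.
I_p = P_in/V_p = 66.182/240 = 0.276 A.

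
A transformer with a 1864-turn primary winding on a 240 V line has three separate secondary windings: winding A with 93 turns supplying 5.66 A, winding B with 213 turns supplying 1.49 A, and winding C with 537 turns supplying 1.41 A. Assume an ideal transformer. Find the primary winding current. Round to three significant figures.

I_p ≈ 0.859 A

V_A = 240 × 93/1864 = 11.974 V; V_B = 240 × 213/1864 = 27.425 V; V_C = 240 × 537/1864 = 69.142 V.
P_out = V_A I_A + V_B I_B + V_C I_C = 11.974×5.66 + 27.425×1.49 + 69.142×1.41 = 67.774 + 40.863 + 97.490 = 206.13 W.
Ideal ⇒ P_in = P_out, so I_p = P_out/V_p = 206.13/240 = 0.859 A.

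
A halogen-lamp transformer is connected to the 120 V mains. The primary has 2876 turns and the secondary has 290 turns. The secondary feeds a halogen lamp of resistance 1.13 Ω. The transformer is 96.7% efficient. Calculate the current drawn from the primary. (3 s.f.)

V_s = 120 × 290/2876 = 12.100 V.
I_s = V_s/R = 12.100/1.13 = 10.708 A.
P_out = V_s I_s = 12.100 × 10.708 = 129.57 W.
P_in = P_out/η = 129.57/0.967 = 133.99 W.
I_p = P_in/V_p = 133.99/120 = 1.12 A.

I_p ≈ 1.12 A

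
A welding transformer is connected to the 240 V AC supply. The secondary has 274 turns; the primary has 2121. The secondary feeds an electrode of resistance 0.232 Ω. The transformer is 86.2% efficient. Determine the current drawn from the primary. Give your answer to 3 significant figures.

I_p ≈ 20.0 A

V_s = 240 × 274/2121 = 31.004 V.
I_s = V_s/R = 31.004/0.232 = 133.64 A.
P_out = V_s I_s = 31.004 × 133.64 = 4143.4 W.
P_in = P_out/η = 4143.4/0.862 = 4806.7 W.
I_p = P_in/V_p = 4806.7/240 = 20.0 A.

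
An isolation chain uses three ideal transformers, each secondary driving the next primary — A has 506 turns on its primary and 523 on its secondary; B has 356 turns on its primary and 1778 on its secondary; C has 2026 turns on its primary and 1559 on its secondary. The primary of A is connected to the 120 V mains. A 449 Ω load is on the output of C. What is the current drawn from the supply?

I_supply ≈ 4.22 A

Secondary of A: V = 120.00 × 523/506 = 124.03 V.
Secondary of B: V = 124.03 × 1778/356 = 619.46 V.
Secondary of C: V = 619.46 × 1559/2026 = 476.67 V.
I_load = 476.67/449 = 1.0616 A, so P_out = 476.67 × 1.0616 = 506.05 W.
All ideal ⇒ P_in = P_out, so I_supply = 506.05/120 = 4.22 A.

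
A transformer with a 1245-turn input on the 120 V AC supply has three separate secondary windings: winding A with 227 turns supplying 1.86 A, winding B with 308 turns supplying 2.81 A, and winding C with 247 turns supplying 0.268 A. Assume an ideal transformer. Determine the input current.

I_in ≈ 1.09 A

V_A = 120 × 227/1245 = 21.880 V; V_B = 120 × 308/1245 = 29.687 V; V_C = 120 × 247/1245 = 23.807 V.
P_out = V_A I_A + V_B I_B + V_C I_C = 21.880×1.86 + 29.687×2.81 + 23.807×0.268 = 40.696 + 83.420 + 6.3803 = 130.50 W.
Ideal ⇒ P_in = P_out, so I_in = P_out/V_in = 130.50/120 = 1.09 A.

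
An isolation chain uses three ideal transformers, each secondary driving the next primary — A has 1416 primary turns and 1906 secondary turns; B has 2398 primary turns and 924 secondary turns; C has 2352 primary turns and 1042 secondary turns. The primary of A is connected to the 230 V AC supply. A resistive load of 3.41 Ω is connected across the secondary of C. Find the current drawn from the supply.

I_supply ≈ 3.56 A

After A: V = 230.00 × 1906/1416 = 309.59 V.
After B: V = 309.59 × 924/2398 = 119.29 V.
After C: V = 119.29 × 1042/2352 = 52.849 V.
I_load = 52.849/3.41 = 15.498 A, so P_out = 52.849 × 15.498 = 819.08 W.
All ideal ⇒ P_in = P_out, so I_supply = 819.08/230 = 3.56 A.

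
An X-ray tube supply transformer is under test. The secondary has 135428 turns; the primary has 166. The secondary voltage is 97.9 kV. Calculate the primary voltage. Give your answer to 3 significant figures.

V_p/V_s = N_p/N_s, so V_p = 97900 × 166/135428 = 120 V.

V_p ≈ 120 V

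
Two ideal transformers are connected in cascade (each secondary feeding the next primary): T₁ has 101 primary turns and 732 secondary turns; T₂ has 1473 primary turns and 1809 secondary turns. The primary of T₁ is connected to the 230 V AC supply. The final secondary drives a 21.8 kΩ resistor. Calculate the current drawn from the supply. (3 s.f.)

I_supply ≈ 0.836 A

Secondary of T₁: V = 230.00 × 732/101 = 1666.9 V.
Secondary of T₂: V = 1666.9 × 1809/1473 = 2047.2 V.
I_load = 2047.2/21800 = 0.093907 A, so P_out = 2047.2 × 0.093907 = 192.24 W.
All ideal ⇒ P_in = P_out, so I_supply = 192.24/230 = 0.836 A.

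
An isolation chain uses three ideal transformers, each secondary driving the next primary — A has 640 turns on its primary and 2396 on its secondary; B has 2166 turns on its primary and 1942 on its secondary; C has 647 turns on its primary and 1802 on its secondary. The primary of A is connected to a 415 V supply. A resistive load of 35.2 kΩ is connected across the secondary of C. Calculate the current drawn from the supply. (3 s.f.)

I_supply ≈ 1.03 A

After A: V = 415.00 × 2396/640 = 1553.7 V.
After B: V = 1553.7 × 1942/2166 = 1393.0 V.
After C: V = 1393.0 × 1802/647 = 3879.7 V.
I_load = 3879.7/35200 = 0.11022 A, so P_out = 3879.7 × 0.11022 = 427.61 W.
All ideal ⇒ P_in = P_out, so I_supply = 427.61/415 = 1.03 A.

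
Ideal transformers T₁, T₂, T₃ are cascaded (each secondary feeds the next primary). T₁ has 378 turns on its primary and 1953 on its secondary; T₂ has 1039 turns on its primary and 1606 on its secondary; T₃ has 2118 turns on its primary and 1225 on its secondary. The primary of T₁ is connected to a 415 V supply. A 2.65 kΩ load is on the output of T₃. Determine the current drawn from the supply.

I_supply ≈ 3.34 A

Secondary of T₁: V = 415.00 × 1953/378 = 2144.2 V.
Secondary of T₂: V = 2144.2 × 1606/1039 = 3314.3 V.
Secondary of T₃: V = 3314.3 × 1225/2118 = 1916.9 V.
I_load = 1916.9/2650 = 0.72336 A, so P_out = 1916.9 × 0.72336 = 1386.6 W.
All ideal ⇒ P_in = P_out, so I_supply = 1386.6/415 = 3.34 A.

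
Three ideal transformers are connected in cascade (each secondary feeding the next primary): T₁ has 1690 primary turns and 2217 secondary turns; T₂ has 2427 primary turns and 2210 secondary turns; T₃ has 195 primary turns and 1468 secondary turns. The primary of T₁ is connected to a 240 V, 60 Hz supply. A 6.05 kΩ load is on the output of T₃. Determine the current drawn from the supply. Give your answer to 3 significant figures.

I_supply ≈ 3.21 A

Secondary of T₁: V = 240.00 × 2217/1690 = 314.84 V.
Secondary of T₂: V = 314.84 × 2210/2427 = 286.69 V.
Secondary of T₃: V = 286.69 × 1468/195 = 2158.3 V.
I_load = 2158.3/6050 = 0.35674 A, so P_out = 2158.3 × 0.35674 = 769.93 W.
All ideal ⇒ P_in = P_out, so I_supply = 769.93/240 = 3.21 A.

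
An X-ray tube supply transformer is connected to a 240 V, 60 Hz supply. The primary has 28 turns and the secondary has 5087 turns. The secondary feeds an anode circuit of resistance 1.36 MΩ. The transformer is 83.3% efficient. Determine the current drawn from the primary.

V_s = 240 × 5087/28 = 43603 V.
I_s = V_s/R = 43603/(1.36×10^6) = 0.032061 A.
P_out = V_s I_s = 43603 × 0.032061 = 1397.9 W.
P_in = P_out/η = 1397.9/0.833 = 1678.2 W.
I_p = P_in/V_p = 1678.2/240 = 6.99 A.

I_p ≈ 6.99 A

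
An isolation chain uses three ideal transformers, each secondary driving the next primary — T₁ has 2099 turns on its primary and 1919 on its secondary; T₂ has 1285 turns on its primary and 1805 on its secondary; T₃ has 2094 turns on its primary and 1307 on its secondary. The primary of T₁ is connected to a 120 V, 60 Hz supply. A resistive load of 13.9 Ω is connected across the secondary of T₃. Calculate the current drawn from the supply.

After T₁: V = 120.00 × 1919/2099 = 109.71 V.
After T₂: V = 109.71 × 1805/1285 = 154.11 V.
After T₃: V = 154.11 × 1307/2094 = 96.187 V.
I_load = 96.187/13.9 = 6.9199 A, so P_out = 96.187 × 6.9199 = 665.61 W.
All ideal ⇒ P_in = P_out, so I_supply = 665.61/120 = 5.55 A.

I_supply ≈ 5.55 A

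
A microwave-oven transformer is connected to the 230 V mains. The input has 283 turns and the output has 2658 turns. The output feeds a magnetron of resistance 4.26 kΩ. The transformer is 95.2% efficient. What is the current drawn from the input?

V_out = 230 × 2658/283 = 2160.2 V.
I_out = V_out/R = 2160.2/4260 = 0.50709 A.
P_out = V_out I_out = 2160.2 × 0.50709 = 1095.4 W.
P_in = P_out/η = 1095.4/0.952 = 1150.7 W.
I_in = P_in/V_in = 1150.7/230 = 5.00 A.

I_in ≈ 5.00 A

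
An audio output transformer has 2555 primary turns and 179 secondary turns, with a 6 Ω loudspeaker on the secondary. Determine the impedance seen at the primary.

Z_p = (N_p/N_s)² × Z_s = (2555/179)² × 6 = 1220 Ω.

Z_p ≈ 1220 Ω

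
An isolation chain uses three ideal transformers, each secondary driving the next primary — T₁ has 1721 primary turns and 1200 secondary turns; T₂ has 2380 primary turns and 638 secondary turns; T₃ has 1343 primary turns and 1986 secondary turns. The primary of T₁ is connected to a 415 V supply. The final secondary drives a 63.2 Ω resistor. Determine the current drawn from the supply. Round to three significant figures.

Secondary of T₁: V = 415.00 × 1200/1721 = 289.37 V.
Secondary of T₂: V = 289.37 × 638/2380 = 77.570 V.
Secondary of T₃: V = 77.570 × 1986/1343 = 114.71 V.
I_load = 114.71/63.2 = 1.8150 A, so P_out = 114.71 × 1.8150 = 208.20 W.
All ideal ⇒ P_in = P_out, so I_supply = 208.20/415 = 0.502 A.

I_supply ≈ 0.502 A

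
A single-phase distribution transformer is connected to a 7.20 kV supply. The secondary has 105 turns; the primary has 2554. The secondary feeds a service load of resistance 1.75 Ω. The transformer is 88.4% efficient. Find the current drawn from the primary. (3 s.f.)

I_p ≈ 7.87 A

V_s = 7200 × 105/2554 = 296.01 V.
I_s = V_s/R = 296.01/1.75 = 169.15 A.
P_out = V_s I_s = 296.01 × 169.15 = 50068 W.
P_in = P_out/η = 50068/0.884 = 56638 W.
I_p = P_in/V_p = 56638/7200 = 7.87 A.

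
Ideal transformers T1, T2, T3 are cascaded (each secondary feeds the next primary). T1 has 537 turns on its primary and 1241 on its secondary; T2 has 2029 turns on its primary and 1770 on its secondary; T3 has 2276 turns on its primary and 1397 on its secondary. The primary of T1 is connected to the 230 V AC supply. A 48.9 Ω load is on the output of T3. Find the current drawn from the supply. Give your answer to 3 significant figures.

I_supply ≈ 7.20 A

After T1: V = 230.00 × 1241/537 = 531.53 V.
After T2: V = 531.53 × 1770/2029 = 463.68 V.
After T3: V = 463.68 × 1397/2276 = 284.60 V.
I_load = 284.60/48.9 = 5.8201 A, so P_out = 284.60 × 5.8201 = 1656.4 W.
All ideal ⇒ P_in = P_out, so I_supply = 1656.4/230 = 7.20 A.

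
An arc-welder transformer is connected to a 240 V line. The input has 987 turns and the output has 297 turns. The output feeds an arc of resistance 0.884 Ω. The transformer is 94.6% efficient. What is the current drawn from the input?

I_in ≈ 26.0 A

V_out = 240 × 297/987 = 72.219 V.
I_out = V_out/R = 72.219/0.884 = 81.696 A.
P_out = V_out I_out = 72.219 × 81.696 = 5900.0 W.
P_in = P_out/η = 5900.0/0.946 = 6236.7 W.
I_in = P_in/V_in = 6236.7/240 = 26.0 A.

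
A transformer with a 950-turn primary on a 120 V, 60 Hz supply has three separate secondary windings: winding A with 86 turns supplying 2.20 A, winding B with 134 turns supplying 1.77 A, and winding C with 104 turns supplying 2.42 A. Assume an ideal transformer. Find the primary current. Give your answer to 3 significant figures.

I_p ≈ 0.714 A

V_A = 120 × 86/950 = 10.863 V; V_B = 120 × 134/950 = 16.926 V; V_C = 120 × 104/950 = 13.137 V.
P_out = V_A I_A + V_B I_B + V_C I_C = 10.863×2.20 + 16.926×1.77 + 13.137×2.42 = 23.899 + 29.960 + 31.791 = 85.650 W.
Ideal ⇒ P_in = P_out, so I_p = P_out/V_p = 85.650/120 = 0.714 A.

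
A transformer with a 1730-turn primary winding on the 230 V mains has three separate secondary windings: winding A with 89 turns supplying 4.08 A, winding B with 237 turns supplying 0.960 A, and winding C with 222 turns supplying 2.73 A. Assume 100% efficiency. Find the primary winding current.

I_p ≈ 0.692 A

V_A = 230 × 89/1730 = 11.832 V; V_B = 230 × 237/1730 = 31.509 V; V_C = 230 × 222/1730 = 29.514 V.
P_out = V_A I_A + V_B I_B + V_C I_C = 11.832×4.08 + 31.509×0.960 + 29.514×2.73 = 48.276 + 30.248 + 80.574 = 159.10 W.
Ideal ⇒ P_in = P_out, so I_p = P_out/V_p = 159.10/230 = 0.692 A.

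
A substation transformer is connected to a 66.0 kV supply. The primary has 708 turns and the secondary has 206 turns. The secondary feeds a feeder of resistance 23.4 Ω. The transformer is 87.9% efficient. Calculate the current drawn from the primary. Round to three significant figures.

I_p ≈ 272 A

V_s = 66000 × 206/708 = 19203 V.
I_s = V_s/R = 19203/23.4 = 820.66 A.
P_out = V_s I_s = 19203 × 820.66 = 1.5759×10^7 W.
P_in = P_out/η = 1.5759×10^7/0.879 = 1.7929×10^7 W.
I_p = P_in/V_p = 1.7929×10^7/66000 = 272 A.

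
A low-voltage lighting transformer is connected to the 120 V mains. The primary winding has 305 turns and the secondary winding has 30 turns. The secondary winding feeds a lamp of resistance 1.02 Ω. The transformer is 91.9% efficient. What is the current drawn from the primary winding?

I_p ≈ 1.24 A

V_s = 120 × 30/305 = 11.803 V.
I_s = V_s/R = 11.803/1.02 = 11.572 A.
P_out = V_s I_s = 11.803 × 11.572 = 136.59 W.
P_in = P_out/η = 136.59/0.919 = 148.62 W.
I_p = P_in/V_p = 148.62/120 = 1.24 A.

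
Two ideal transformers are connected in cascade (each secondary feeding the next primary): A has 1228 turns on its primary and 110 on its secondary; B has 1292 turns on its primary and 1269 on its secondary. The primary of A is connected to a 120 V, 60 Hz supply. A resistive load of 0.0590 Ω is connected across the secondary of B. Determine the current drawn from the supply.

I_supply ≈ 15.7 A

Secondary of A: V = 120.00 × 110/1228 = 10.749 V.
Secondary of B: V = 10.749 × 1269/1292 = 10.558 V.
I_load = 10.558/0.0590 = 178.95 A, so P_out = 10.558 × 178.95 = 1889.3 W.
All ideal ⇒ P_in = P_out, so I_supply = 1889.3/120 = 15.7 A.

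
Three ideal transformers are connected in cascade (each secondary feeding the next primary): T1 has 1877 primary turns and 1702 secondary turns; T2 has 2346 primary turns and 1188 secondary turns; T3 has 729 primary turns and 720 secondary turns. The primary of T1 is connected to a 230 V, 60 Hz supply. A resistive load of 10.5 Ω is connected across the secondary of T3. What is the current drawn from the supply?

After T1: V = 230.00 × 1702/1877 = 208.56 V.
After T2: V = 208.56 × 1188/2346 = 105.61 V.
After T3: V = 105.61 × 720/729 = 104.31 V.
I_load = 104.31/10.5 = 9.9341 A, so P_out = 104.31 × 9.9341 = 1036.2 W.
All ideal ⇒ P_in = P_out, so I_supply = 1036.2/230 = 4.51 A.

I_supply ≈ 4.51 A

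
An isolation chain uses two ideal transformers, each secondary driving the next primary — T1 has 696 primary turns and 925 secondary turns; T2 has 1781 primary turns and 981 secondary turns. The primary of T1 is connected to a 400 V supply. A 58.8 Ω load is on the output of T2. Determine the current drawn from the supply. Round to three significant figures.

Secondary of T1: V = 400.00 × 925/696 = 531.61 V.
Secondary of T2: V = 531.61 × 981/1781 = 292.82 V.
I_load = 292.82/58.8 = 4.9799 A, so P_out = 292.82 × 4.9799 = 1458.2 W.
All ideal ⇒ P_in = P_out, so I_supply = 1458.2/400 = 3.65 A.

I_supply ≈ 3.65 A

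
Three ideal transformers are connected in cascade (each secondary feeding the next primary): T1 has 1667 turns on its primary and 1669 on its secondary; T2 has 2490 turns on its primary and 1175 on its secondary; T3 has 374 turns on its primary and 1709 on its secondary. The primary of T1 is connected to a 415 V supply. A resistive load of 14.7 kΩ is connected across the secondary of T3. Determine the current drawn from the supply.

Secondary of T1: V = 415.00 × 1669/1667 = 415.50 V.
Secondary of T2: V = 415.50 × 1175/2490 = 196.07 V.
Secondary of T3: V = 196.07 × 1709/374 = 895.94 V.
I_load = 895.94/14700 = 0.060948 A, so P_out = 895.94 × 0.060948 = 54.606 W.
All ideal ⇒ P_in = P_out, so I_supply = 54.606/415 = 0.132 A.

I_supply ≈ 0.132 A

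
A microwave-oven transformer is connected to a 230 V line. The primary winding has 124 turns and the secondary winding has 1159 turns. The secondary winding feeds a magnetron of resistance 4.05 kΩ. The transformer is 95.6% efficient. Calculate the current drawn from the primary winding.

V_s = 230 × 1159/124 = 2149.8 V.
I_s = V_s/R = 2149.8/4050 = 0.53080 A.
P_out = V_s I_s = 2149.8 × 0.53080 = 1141.1 W.
P_in = P_out/η = 1141.1/0.956 = 1193.6 W.
I_p = P_in/V_p = 1193.6/230 = 5.19 A.

I_p ≈ 5.19 A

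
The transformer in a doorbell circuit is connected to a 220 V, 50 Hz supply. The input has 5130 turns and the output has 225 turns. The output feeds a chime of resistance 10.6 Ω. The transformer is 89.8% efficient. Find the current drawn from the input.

I_in ≈ 0.0445 A

V_out = 220 × 225/5130 = 9.6491 V.
I_out = V_out/R = 9.6491/10.6 = 0.91029 A.
P_out = V_out I_out = 9.6491 × 0.91029 = 8.7835 W.
P_in = P_out/η = 8.7835/0.898 = 9.7812 W.
I_in = P_in/V_in = 9.7812/220 = 0.0445 A.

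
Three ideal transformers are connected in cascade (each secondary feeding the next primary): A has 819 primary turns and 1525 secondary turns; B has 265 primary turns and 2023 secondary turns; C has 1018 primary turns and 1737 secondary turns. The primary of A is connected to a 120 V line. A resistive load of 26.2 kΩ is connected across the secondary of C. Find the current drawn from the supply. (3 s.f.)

Secondary of A: V = 120.00 × 1525/819 = 223.44 V.
Secondary of B: V = 223.44 × 2023/265 = 1705.8 V.
Secondary of C: V = 1705.8 × 1737/1018 = 2910.5 V.
I_load = 2910.5/26200 = 0.11109 A, so P_out = 2910.5 × 0.11109 = 323.32 W.
All ideal ⇒ P_in = P_out, so I_supply = 323.32/120 = 2.69 A.

I_supply ≈ 2.69 A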